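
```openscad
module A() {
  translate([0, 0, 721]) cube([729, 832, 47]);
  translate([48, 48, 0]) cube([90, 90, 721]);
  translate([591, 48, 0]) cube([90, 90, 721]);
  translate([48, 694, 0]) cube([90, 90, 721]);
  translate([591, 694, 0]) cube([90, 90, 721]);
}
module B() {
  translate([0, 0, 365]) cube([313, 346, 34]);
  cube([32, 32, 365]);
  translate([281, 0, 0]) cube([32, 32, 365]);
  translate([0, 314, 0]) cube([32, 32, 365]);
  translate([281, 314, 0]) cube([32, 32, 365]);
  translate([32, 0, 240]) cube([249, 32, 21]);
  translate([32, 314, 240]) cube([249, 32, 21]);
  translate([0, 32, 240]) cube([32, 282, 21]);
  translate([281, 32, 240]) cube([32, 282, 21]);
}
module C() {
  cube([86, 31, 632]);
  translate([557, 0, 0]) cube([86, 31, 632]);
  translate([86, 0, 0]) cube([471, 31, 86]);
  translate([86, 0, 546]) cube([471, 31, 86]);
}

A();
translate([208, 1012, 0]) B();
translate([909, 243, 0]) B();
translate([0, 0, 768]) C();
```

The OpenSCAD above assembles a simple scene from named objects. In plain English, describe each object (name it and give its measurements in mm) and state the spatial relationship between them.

A is a rectangular dining table. The top is 729×832×47 mm with its upper surface at z = 768 mm. It stands on four 90×90 mm square legs, each inset 48 mm from the nearest pair of top edges, running from the floor to the underside of the top.

B is a simple wooden stool: a rectangular seat 313 mm (x) by 346 mm (y), 34 mm thick, top face at z = 399 mm, on four square legs, each 32×32 mm in cross-section. The legs rest on z = 0, each flush with a corner of the seat. Four stretchers, 32 mm wide and 21 mm tall, connect adjacent legs with their undersides at z = 240 mm, each running between the inner faces of the legs it joins and aligned with the legs' outer faces on the other axis.

C is a rectangular picture frame lying in the x–z plane (depth along y). The opening is 471 mm wide (x) by 460 mm tall (z), surrounded by a border 86 mm wide on all four sides. The frame is 31 mm deep and is made of two full-height vertical stiles with two horizontal rails fitted between them.

Two stools sit around the table at the +y, +x sides. The picture frame is on top of the table.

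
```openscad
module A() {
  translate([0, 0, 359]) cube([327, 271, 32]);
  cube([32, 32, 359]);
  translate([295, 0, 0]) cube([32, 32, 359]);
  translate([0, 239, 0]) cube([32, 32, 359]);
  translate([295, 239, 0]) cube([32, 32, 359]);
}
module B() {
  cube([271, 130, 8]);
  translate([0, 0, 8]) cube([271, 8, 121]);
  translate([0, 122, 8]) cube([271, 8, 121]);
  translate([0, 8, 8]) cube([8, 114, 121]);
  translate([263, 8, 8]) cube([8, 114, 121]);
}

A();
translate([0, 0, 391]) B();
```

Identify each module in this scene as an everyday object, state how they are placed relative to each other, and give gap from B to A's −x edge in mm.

A is a stool. B is an open box. The open box is on top of the stool. The gap from the open box to the stool's −x edge is 0 mm.

The open box's min-x is at 0; the stool's min-x is 0; gap = 0 mm.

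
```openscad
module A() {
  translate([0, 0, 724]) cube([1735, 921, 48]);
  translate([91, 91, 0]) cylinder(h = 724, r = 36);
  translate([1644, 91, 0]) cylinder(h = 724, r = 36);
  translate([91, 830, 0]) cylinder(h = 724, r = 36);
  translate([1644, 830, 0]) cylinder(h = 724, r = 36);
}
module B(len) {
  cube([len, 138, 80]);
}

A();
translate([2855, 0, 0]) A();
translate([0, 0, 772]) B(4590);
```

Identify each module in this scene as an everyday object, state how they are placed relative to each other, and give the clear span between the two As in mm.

Second table starts at x = 2855; first ends at x = 1735; clear span = 2855 − 1735 = 1120 mm.

A is a table. B is a beam. A beam spans the tops of two tables. The clear span between the two tables is 1120 mm.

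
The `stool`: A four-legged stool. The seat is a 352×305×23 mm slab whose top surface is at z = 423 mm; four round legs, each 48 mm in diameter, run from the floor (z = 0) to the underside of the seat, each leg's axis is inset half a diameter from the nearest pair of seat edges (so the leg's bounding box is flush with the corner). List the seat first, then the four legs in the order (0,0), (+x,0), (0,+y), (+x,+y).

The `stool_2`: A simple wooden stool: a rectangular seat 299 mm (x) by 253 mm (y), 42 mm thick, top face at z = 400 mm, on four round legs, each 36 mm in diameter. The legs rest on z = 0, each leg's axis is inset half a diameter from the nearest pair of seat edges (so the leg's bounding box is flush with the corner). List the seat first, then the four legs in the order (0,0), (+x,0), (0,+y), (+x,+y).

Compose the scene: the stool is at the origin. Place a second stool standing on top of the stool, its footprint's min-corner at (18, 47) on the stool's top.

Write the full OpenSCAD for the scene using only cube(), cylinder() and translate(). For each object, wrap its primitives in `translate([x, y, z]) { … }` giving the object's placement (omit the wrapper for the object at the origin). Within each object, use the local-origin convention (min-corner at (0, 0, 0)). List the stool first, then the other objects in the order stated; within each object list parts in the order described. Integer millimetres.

translate([0, 0, 400]) cube([352, 305, 23]);
translate([24, 24, 0]) cylinder(h = 400, r = 24);
translate([328, 24, 0]) cylinder(h = 400, r = 24);
translate([24, 281, 0]) cylinder(h = 400, r = 24);
translate([328, 281, 0]) cylinder(h = 400, r = 24);
translate([18, 47, 423]) {
  translate([0, 0, 358]) cube([299, 253, 42]);
  translate([18, 18, 0]) cylinder(h = 358, r = 18);
  translate([281, 18, 0]) cylinder(h = 358, r = 18);
  translate([18, 235, 0]) cylinder(h = 358, r = 18);
  translate([281, 235, 0]) cylinder(h = 358, r = 18);
}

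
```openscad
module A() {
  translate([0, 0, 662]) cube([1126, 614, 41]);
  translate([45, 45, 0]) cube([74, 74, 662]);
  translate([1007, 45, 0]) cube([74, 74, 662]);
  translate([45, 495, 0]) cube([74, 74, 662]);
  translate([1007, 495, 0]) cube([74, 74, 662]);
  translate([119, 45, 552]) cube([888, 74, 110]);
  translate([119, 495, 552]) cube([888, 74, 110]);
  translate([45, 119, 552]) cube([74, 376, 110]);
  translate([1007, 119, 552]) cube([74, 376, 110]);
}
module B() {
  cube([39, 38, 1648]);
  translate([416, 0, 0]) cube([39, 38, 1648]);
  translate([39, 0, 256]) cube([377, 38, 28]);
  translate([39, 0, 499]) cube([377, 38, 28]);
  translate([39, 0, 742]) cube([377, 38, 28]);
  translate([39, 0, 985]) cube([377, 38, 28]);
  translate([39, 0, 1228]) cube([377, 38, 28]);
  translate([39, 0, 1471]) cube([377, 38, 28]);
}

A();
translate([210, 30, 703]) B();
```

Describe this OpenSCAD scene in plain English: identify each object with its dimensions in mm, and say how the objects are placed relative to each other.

A is a rectangular dining table. The top is 1126×614×41 mm with its upper surface at z = 703 mm. It stands on four 74×74 mm square legs, each inset 45 mm from the nearest pair of top edges, running from the floor to the underside of the top. Four apron rails, 74 mm thick and 110 mm tall, run between adjacent legs with their top edges flush with the underside of the top and their outer faces flush with the legs' outer faces.

B is a wooden ladder with two side rails of 39×38 mm section and 1648 mm height, set 455 mm apart overall. Between them run 6 rectangular rungs (38 mm deep, 28 mm thick), front faces flush with the rails' −y face. The bottom of the first rung is 256 mm above the floor and each subsequent rung is 243 mm higher than the one below.

The ladder is on top of the table.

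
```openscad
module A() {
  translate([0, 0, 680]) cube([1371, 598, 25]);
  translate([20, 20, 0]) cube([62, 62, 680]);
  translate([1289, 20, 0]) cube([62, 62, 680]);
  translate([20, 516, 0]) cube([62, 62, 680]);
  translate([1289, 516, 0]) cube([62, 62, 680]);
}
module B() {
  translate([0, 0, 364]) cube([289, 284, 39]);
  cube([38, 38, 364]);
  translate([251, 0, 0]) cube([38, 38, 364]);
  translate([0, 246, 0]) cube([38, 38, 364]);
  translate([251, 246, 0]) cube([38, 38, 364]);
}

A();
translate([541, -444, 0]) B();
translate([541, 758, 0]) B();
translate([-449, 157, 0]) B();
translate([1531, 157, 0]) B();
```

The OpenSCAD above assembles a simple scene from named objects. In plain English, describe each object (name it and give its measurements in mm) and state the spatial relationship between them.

A is a table: top 1371 mm (x) × 598 mm (y), 25 mm thick, upper face at z = 705 mm, on four 62×62 mm square legs, each inset 20 mm from the nearest pair of top edges, running from z = 0 to the bottom of the top.

B is a four-legged stool. The seat is a 289×284×39 mm slab whose top surface is at z = 403 mm; four square legs, each 38×38 mm in cross-section, run from the floor (z = 0) to the underside of the seat, each flush with a corner of the seat.

Four stools sit around the table at the −y, +y, −x, +x sides.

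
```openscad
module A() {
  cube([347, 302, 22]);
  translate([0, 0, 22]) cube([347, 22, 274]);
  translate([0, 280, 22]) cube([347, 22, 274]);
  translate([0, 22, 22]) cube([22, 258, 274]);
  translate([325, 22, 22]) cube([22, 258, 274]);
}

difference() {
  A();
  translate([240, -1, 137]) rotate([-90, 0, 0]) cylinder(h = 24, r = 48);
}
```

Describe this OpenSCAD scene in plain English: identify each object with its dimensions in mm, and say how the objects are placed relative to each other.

A is an open-topped rectangular box: outside dimensions 347×302×296 mm, with a uniform wall and base thickness of 22 mm. The base is a full 347×302 slab on the floor; four walls sit on top of the base. The front and back walls (the −y and +y sides) span the full width; the two side walls fit between them.

The open box has a circular hole of radius 48 mm through its front wall, centred at (x = 240, z = 137).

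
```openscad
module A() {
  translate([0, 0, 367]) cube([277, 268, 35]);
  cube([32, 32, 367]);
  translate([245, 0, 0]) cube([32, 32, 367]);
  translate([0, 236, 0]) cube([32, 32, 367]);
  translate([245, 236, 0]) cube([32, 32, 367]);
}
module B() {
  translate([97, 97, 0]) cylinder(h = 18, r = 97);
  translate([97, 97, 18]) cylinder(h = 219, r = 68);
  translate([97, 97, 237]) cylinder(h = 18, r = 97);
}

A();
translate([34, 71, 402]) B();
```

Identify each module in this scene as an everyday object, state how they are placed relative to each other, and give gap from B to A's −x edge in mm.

A is a stool. B is a spool. The spool is on top of the stool. The gap from the spool to the stool's −x edge is 34 mm.

The spool's min-x is at 34; the stool's min-x is 0; gap = 34 mm.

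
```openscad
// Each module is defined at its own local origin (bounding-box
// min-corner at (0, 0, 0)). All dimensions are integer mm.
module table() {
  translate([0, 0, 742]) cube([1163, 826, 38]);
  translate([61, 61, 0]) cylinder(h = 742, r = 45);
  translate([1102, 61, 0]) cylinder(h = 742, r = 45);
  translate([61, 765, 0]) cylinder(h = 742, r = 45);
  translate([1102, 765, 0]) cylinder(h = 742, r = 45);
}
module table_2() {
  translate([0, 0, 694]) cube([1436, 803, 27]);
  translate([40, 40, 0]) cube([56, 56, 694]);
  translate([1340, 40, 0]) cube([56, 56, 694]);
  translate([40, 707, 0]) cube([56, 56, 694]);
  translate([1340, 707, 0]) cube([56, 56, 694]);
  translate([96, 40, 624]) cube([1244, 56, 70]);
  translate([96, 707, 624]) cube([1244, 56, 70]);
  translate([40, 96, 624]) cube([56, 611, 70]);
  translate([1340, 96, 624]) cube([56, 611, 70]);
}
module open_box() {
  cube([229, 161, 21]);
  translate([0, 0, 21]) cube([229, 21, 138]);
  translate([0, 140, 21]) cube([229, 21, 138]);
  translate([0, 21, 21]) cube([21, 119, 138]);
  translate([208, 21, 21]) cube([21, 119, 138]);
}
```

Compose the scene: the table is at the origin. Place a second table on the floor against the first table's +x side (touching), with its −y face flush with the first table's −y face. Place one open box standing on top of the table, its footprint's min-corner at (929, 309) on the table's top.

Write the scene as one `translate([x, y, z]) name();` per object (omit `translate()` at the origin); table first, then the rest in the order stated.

table();
translate([1163, 0, 0]) table_2();
translate([929, 309, 780]) open_box();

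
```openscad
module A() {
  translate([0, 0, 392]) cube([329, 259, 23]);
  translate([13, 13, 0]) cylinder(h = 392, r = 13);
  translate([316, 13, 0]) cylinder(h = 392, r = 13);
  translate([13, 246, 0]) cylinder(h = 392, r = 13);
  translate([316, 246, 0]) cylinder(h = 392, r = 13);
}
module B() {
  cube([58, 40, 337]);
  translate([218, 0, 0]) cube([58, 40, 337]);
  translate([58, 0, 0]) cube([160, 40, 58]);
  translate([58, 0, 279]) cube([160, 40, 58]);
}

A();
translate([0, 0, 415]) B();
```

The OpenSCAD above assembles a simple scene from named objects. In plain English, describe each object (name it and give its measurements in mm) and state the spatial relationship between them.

A is a simple wooden stool: a rectangular seat 329 mm (x) by 259 mm (y), 23 mm thick, top face at z = 415 mm, on four round legs, each 26 mm in diameter. The legs rest on z = 0, each leg's axis is inset half a diameter from the nearest pair of seat edges (so the leg's bounding box is flush with the corner).

B is a rectangular picture frame lying in the x–z plane (depth along y). The opening is 160 mm wide (x) by 221 mm tall (z), surrounded by a border 58 mm wide on all four sides. The frame is 40 mm deep and is made of two full-height vertical stiles with two horizontal rails fitted between them.

The picture frame is on top of the stool.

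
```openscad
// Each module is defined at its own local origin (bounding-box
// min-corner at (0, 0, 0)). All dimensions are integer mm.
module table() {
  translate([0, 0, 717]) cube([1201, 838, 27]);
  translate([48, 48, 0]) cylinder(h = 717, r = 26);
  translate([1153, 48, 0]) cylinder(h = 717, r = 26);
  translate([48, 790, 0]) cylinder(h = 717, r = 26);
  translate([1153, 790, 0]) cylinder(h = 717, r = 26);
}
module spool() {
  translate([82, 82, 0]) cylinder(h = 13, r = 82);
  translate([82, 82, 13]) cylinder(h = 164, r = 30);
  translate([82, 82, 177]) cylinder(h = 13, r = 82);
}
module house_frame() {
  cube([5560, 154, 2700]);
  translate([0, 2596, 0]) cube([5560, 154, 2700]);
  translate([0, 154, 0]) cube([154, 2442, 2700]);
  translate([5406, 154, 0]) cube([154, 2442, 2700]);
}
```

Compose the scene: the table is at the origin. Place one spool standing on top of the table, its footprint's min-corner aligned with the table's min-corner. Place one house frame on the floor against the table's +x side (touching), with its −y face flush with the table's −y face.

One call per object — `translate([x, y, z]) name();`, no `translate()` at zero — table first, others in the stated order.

table();
translate([0, 0, 744]) spool();
translate([1201, 0, 0]) house_frame();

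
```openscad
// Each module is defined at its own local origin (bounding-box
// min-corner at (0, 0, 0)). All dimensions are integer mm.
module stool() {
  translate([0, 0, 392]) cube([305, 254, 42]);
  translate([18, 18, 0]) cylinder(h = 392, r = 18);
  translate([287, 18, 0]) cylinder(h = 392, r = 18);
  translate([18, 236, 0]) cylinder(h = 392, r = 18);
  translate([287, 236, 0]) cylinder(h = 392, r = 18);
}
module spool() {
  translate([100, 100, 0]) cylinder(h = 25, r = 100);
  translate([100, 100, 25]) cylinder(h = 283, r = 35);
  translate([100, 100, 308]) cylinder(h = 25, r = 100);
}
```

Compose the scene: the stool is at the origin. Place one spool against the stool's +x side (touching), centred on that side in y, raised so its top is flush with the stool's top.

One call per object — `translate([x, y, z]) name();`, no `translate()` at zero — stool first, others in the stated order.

stool();
translate([305, 27, 101]) spool();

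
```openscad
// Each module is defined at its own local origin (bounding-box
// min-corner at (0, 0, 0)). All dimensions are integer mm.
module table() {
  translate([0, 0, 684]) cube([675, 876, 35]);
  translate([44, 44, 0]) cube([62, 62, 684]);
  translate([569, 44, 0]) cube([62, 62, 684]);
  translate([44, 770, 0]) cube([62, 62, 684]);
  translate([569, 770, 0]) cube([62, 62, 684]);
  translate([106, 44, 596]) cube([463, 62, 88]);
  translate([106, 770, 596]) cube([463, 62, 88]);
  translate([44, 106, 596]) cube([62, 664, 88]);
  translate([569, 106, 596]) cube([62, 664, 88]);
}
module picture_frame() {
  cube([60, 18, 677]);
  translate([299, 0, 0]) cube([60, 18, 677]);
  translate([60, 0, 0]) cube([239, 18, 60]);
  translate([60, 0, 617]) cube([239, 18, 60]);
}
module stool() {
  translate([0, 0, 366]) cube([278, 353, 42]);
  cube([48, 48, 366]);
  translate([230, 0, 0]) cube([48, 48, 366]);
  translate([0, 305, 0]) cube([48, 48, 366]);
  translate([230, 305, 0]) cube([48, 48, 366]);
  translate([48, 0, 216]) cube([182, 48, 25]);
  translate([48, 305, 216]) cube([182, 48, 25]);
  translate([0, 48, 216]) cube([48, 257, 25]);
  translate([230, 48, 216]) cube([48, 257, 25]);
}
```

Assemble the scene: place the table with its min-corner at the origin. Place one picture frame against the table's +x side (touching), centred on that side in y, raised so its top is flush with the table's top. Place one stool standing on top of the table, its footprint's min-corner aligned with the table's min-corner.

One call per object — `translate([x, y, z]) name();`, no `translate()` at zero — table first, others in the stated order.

table();
translate([675, 429, 42]) picture_frame();
translate([0, 0, 719]) stool();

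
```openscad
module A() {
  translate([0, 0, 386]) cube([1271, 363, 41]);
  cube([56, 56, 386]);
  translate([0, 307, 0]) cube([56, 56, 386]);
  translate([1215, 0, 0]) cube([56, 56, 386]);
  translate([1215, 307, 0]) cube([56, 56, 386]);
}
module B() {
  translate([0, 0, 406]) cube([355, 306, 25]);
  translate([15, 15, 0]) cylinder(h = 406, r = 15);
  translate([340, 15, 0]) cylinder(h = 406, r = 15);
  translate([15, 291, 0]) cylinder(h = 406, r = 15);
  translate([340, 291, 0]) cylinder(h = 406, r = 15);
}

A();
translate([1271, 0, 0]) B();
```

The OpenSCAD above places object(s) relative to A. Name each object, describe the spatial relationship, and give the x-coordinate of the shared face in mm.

The bench's +x face and the stool's −x face are both at x = 1271 mm.

A is a bench. B is a stool. The stool is against the bench's +x side, with their −y faces flush. The x-coordinate of the shared face is 1271 mm.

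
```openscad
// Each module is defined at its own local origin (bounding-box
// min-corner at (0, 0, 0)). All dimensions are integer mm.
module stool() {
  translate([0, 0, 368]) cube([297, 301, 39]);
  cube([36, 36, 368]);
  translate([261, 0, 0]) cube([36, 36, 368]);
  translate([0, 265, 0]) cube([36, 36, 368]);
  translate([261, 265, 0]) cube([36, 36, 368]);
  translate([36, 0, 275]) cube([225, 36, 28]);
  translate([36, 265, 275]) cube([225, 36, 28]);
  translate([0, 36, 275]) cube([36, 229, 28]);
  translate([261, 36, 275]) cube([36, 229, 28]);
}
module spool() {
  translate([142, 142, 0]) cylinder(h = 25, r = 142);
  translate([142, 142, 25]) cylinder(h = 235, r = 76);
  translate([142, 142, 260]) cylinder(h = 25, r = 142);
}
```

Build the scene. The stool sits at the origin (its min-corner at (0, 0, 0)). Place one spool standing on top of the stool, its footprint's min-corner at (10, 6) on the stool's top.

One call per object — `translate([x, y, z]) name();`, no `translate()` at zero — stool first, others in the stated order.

stool();
translate([10, 6, 407]) spool();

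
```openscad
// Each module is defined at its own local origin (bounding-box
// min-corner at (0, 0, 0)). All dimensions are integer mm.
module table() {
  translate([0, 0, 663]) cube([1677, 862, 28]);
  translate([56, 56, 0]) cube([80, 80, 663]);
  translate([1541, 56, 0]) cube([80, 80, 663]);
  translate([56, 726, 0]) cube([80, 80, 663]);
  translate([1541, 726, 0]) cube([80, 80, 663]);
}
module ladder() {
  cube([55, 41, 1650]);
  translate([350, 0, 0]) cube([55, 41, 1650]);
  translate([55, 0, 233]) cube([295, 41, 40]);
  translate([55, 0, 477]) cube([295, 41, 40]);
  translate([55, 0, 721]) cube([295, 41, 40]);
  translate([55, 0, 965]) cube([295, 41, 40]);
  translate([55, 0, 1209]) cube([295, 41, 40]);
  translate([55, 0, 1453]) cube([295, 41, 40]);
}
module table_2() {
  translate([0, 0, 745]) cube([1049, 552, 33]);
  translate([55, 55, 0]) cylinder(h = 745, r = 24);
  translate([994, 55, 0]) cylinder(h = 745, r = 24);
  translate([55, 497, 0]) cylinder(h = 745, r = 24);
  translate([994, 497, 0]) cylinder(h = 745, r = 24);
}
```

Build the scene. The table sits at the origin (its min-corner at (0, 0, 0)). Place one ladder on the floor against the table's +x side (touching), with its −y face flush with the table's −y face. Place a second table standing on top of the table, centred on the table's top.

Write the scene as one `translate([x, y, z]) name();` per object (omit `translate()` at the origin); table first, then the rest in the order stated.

table();
translate([1677, 0, 0]) ladder();
translate([314, 155, 691]) table_2();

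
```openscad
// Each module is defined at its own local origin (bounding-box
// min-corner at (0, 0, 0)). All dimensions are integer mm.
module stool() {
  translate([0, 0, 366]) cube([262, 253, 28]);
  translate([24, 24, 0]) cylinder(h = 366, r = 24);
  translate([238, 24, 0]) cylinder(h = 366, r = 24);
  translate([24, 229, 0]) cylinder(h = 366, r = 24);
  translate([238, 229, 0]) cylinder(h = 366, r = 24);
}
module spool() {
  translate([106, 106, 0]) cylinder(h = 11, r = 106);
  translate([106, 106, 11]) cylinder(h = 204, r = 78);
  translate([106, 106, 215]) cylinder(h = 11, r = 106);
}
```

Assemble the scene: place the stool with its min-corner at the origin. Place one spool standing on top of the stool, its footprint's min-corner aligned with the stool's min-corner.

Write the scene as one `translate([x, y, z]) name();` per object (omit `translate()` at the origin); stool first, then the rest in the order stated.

stool();
translate([0, 0, 394]) spool();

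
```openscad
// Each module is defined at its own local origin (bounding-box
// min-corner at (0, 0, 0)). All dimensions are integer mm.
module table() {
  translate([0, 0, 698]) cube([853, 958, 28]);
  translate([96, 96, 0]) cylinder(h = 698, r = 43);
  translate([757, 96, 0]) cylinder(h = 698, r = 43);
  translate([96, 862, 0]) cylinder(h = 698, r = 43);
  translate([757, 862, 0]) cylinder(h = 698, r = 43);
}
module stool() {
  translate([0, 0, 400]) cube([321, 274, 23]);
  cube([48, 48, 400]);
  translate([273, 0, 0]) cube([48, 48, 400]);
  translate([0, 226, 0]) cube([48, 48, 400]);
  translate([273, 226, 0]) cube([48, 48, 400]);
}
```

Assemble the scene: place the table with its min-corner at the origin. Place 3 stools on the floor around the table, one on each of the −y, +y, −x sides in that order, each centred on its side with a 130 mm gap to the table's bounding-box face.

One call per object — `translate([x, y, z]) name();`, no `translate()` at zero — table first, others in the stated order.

table();
translate([266, -404, 0]) stool();
translate([266, 1088, 0]) stool();
translate([-451, 342, 0]) stool();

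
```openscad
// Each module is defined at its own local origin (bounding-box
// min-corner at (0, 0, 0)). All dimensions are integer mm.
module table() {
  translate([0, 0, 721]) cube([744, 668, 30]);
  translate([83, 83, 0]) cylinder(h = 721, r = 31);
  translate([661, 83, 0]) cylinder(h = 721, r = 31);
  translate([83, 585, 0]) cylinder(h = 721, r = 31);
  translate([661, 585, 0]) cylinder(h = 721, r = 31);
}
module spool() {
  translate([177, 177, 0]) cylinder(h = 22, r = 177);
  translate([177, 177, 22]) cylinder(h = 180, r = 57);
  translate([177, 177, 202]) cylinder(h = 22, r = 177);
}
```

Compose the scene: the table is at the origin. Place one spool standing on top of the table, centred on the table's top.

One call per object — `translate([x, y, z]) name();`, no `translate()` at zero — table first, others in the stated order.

table();
translate([195, 157, 751]) spool();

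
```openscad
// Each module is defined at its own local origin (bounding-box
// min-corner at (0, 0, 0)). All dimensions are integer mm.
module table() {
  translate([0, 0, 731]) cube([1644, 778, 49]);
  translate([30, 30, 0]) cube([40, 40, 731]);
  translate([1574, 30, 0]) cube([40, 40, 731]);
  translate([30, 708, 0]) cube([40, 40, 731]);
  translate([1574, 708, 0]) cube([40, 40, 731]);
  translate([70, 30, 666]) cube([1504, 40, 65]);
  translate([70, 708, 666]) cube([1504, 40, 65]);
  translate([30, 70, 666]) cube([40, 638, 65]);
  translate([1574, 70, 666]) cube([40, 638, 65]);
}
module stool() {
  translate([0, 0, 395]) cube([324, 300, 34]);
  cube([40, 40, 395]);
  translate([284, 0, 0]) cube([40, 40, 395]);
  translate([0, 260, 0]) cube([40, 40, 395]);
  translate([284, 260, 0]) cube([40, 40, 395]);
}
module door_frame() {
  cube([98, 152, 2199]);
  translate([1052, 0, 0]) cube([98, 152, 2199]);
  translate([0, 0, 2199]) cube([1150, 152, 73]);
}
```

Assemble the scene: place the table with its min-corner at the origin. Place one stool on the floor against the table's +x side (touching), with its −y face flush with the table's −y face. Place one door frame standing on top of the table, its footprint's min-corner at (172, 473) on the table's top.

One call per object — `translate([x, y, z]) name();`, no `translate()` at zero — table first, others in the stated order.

table();
translate([1644, 0, 0]) stool();
translate([172, 473, 780]) door_frame();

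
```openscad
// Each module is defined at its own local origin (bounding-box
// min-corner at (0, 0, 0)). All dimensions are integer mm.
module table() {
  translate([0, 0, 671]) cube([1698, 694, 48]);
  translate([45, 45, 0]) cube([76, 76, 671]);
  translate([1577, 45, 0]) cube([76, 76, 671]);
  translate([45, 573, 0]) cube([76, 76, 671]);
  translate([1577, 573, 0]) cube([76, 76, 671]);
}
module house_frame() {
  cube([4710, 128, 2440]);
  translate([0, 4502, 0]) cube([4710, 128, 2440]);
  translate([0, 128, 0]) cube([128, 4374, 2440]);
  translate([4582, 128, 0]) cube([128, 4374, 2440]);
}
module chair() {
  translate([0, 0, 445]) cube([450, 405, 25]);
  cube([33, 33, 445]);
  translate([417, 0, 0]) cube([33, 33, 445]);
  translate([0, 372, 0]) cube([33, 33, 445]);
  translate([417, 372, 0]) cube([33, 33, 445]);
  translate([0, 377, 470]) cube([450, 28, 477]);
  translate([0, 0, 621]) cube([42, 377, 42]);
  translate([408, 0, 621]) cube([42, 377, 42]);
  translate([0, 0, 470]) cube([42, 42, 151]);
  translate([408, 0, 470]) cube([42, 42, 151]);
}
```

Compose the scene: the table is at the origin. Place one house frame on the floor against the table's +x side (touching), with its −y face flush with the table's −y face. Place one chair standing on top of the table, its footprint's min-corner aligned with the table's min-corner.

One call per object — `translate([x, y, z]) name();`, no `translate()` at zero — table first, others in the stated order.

table();
translate([1698, 0, 0]) house_frame();
translate([0, 0, 719]) chair();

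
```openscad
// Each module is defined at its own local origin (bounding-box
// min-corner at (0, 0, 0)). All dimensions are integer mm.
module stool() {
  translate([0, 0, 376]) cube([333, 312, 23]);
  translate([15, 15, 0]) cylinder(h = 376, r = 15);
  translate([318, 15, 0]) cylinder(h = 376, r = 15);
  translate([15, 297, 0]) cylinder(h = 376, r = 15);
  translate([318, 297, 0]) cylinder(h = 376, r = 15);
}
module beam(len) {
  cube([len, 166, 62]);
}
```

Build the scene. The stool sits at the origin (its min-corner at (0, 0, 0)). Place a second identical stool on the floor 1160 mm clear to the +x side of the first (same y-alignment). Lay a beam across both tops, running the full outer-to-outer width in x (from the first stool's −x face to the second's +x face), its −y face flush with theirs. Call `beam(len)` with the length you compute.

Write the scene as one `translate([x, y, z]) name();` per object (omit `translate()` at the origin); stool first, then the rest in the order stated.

stool();
translate([1493, 0, 0]) stool();
translate([0, 0, 399]) beam(1826);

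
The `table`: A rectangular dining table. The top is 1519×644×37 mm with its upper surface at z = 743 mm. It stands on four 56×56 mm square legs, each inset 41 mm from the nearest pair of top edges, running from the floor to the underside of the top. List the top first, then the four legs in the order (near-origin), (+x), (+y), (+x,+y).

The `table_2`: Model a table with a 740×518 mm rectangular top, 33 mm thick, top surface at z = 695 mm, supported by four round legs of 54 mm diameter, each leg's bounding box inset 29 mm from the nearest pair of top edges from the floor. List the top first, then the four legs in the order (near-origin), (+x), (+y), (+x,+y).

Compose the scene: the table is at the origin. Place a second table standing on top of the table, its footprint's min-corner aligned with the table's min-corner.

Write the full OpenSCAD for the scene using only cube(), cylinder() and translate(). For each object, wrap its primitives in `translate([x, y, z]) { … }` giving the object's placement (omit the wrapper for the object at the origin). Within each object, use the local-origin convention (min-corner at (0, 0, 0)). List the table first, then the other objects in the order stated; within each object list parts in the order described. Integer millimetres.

translate([0, 0, 706]) cube([1519, 644, 37]);
translate([41, 41, 0]) cube([56, 56, 706]);
translate([1422, 41, 0]) cube([56, 56, 706]);
translate([41, 547, 0]) cube([56, 56, 706]);
translate([1422, 547, 0]) cube([56, 56, 706]);
translate([0, 0, 743]) {
  translate([0, 0, 662]) cube([740, 518, 33]);
  translate([56, 56, 0]) cylinder(h = 662, r = 27);
  translate([684, 56, 0]) cylinder(h = 662, r = 27);
  translate([56, 462, 0]) cylinder(h = 662, r = 27);
  translate([684, 462, 0]) cylinder(h = 662, r = 27);
}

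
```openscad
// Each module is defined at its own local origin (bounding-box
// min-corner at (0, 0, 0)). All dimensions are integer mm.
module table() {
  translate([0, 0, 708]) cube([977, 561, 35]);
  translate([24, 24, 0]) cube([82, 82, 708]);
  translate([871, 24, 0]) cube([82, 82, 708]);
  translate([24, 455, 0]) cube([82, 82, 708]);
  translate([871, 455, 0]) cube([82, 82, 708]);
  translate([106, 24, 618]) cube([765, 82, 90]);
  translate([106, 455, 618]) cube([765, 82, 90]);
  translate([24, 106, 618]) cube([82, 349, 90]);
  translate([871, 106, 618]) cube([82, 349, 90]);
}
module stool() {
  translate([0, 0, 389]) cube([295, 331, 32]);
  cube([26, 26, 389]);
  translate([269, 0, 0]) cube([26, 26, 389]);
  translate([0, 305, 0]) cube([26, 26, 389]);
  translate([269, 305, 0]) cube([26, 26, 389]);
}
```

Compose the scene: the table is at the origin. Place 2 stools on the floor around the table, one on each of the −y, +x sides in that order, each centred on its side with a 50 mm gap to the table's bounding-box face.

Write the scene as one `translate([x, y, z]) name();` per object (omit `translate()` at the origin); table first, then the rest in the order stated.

table();
translate([341, -381, 0]) stool();
translate([1027, 115, 0]) stool();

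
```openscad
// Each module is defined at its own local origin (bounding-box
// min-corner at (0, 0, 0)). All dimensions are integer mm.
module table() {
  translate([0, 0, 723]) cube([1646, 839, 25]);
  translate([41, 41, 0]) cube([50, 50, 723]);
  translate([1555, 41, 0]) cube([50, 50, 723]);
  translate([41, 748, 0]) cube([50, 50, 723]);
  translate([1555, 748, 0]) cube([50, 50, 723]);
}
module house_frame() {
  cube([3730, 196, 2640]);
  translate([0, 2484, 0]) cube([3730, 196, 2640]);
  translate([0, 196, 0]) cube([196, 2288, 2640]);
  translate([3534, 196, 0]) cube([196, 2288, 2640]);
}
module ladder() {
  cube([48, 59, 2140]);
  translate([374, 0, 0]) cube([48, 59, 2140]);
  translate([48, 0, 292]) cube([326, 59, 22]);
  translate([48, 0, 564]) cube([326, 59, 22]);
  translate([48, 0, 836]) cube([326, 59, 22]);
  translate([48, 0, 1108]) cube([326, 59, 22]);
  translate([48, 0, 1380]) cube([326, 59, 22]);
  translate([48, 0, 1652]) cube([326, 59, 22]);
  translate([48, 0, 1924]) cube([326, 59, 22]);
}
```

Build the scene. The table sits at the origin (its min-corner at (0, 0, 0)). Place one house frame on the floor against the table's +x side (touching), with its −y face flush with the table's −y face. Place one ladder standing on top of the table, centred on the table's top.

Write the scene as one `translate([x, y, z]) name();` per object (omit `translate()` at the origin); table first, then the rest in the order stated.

table();
translate([1646, 0, 0]) house_frame();
translate([612, 390, 748]) ladder();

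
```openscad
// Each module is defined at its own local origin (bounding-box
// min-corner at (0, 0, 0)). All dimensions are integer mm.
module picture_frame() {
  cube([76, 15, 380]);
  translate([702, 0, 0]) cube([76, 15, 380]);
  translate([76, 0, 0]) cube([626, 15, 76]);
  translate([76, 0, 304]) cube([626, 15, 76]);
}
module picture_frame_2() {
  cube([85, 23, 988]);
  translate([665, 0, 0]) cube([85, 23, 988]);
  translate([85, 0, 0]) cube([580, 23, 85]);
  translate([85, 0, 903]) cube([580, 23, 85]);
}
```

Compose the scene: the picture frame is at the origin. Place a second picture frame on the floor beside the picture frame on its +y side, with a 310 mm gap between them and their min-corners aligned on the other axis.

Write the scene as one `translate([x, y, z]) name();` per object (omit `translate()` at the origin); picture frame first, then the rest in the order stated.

picture_frame();
translate([0, 325, 0]) picture_frame_2();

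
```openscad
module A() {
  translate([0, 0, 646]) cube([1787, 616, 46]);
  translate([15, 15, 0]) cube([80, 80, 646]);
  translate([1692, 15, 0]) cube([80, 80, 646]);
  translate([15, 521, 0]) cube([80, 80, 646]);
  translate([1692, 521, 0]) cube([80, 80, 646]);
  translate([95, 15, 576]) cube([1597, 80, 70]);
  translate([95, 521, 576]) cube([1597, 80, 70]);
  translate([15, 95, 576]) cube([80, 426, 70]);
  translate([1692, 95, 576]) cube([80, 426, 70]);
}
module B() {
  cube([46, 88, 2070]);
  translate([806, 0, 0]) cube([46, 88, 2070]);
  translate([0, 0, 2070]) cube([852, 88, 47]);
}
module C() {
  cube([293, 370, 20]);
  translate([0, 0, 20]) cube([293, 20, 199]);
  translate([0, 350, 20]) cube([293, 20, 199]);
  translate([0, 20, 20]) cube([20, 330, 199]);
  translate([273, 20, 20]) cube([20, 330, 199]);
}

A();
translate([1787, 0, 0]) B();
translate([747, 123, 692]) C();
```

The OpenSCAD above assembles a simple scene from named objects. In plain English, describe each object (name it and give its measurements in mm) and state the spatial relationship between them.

A is a rectangular dining table. The top is 1787×616×46 mm with its upper surface at z = 692 mm. It stands on four 80×80 mm square legs, each inset 15 mm from the nearest pair of top edges, running from the floor to the underside of the top. Four apron rails, 80 mm thick and 70 mm tall, run between adjacent legs with their top edges flush with the underside of the top and their outer faces flush with the legs' outer faces.

B is a rectangular door frame: two vertical jambs of 46×88 mm section, 2070 mm tall, with a clear opening 760 mm wide between their inner faces. A header 47 mm tall and 88 mm deep lies on top of the jambs and spans the full outside width.

C is an open storage box with external size 293×370×219 mm and wall thickness 20 mm (the base is also 20 mm thick). The base covers the whole footprint; the four walls stand on the base, with the y-facing walls full-width and the x-facing walls fitting between their inner faces.

The door frame is against the table's +x side, with their −y faces flush. The open box is on top of the table, centred.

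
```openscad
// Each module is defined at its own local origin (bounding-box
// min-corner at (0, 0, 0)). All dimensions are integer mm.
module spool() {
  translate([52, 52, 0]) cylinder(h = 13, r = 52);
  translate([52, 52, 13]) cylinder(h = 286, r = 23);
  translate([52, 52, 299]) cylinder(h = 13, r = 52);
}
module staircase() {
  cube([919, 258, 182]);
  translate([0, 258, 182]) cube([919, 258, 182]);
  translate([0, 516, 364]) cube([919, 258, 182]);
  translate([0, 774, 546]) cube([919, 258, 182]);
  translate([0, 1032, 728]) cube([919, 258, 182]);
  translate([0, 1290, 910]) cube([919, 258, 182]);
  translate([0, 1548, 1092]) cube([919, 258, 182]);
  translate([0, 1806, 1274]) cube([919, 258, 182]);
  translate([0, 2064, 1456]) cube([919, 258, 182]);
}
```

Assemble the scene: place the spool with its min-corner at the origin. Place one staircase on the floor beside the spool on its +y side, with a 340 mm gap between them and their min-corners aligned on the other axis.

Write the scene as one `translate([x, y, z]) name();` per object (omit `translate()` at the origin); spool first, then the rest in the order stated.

spool();
translate([0, 444, 0]) staircase();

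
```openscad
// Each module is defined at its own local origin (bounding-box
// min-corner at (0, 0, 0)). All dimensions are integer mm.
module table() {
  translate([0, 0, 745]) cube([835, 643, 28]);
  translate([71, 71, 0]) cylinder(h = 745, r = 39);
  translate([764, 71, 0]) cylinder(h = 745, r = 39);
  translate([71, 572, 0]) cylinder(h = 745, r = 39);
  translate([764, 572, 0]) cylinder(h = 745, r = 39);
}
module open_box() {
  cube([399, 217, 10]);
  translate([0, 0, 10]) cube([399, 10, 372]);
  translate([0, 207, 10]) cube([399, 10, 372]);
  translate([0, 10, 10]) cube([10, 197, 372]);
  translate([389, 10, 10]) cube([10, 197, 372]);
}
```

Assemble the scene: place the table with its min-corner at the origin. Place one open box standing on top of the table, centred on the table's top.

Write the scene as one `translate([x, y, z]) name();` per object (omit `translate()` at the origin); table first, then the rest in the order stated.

table();
translate([218, 213, 773]) open_box();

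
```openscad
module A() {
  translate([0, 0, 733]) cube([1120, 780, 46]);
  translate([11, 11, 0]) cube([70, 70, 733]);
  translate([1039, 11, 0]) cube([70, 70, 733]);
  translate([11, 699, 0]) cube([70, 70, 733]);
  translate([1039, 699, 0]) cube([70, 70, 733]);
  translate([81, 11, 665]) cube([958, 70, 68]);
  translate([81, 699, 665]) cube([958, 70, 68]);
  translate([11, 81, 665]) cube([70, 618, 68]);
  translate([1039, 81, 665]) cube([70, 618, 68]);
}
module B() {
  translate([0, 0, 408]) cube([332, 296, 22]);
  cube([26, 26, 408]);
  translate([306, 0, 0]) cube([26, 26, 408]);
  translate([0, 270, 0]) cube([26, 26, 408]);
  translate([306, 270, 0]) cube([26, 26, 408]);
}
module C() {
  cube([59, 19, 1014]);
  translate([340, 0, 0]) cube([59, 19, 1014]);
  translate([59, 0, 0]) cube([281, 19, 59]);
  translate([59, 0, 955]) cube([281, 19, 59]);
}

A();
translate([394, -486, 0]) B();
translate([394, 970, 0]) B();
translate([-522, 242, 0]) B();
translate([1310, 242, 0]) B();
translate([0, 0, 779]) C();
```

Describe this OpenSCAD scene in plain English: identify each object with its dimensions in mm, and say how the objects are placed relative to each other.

A is a table with a 1120×780 mm rectangular top, 46 mm thick, top surface at z = 779 mm, supported by four 70×70 mm square legs, each inset 11 mm from the nearest pair of top edges, running from the floor. Four apron rails, 70 mm thick and 68 mm tall, run between adjacent legs with their top edges flush with the underside of the top and their outer faces flush with the legs' outer faces.

B is a four-legged stool. The seat is a 332×296×22 mm slab whose top surface is at z = 430 mm; four square legs, each 26×26 mm in cross-section, run from the floor (z = 0) to the underside of the seat, each flush with a corner of the seat.

C is a rectangular picture frame lying in the x–z plane (depth along y). The opening is 281 mm wide (x) by 896 mm tall (z), surrounded by a border 59 mm wide on all four sides. The frame is 19 mm deep and is made of two full-height vertical stiles with two horizontal rails fitted between them.

Four stools sit around the table at the −y, +y, −x, +x sides. The picture frame is on top of the table.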